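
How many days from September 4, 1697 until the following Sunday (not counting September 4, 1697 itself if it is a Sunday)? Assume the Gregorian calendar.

Sep 4, 1697 is a Wednesday.
From Wednesday to the next Sunday is 4 days.

4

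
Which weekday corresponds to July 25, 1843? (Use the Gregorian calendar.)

Tuesday

Doomsday rule: the anchor day for the 1800s is Friday. For year 43: 43÷12 = 3 r 7, and 7÷4 = 1, so 3+7+1 = 11.
Friday + 11 ≡ Tuesday — that's 1843's doomsday.
In July the doomsday date is Jul 11.
Jul 25 is 14 days after Jul 11; 14 mod 7 = 0, so Tuesday + 0 = Tuesday.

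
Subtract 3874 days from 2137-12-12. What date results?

−365 (one year) → Dec 12, 2136 (3509 left).
−366 (one year; includes Feb 29, 2136) → Dec 12, 2135 (3143 left).
−365 (one year) → Dec 12, 2134 (2778 left).
−365 (one year) → Dec 12, 2133 (2413 left).
−365 (one year) → Dec 12, 2132 (2048 left).
−366 (one year; includes Feb 29, 2132) → Dec 12, 2131 (1682 left).
−365 (one year) → Dec 12, 2130 (1317 left).
−365 (one year) → Dec 12, 2129 (952 left).
−365 (one year) → Dec 12, 2128 (587 left).
−366 (one year; includes Feb 29, 2128) → Dec 12, 2127 (221 left).
−12 → Nov 30, 2127 (end of Nov, 30 days; 209 left).
−30 → Oct 31, 2127 (end of Oct, 31 days; 179 left).
−31 → Sep 30, 2127 (end of Sep, 30 days; 148 left).
−30 → Aug 31, 2127 (end of Aug, 31 days; 118 left).
−31 → Jul 31, 2127 (end of Jul, 31 days; 87 left).
−31 → Jun 30, 2127 (end of Jun, 30 days; 56 left).
−30 → May 31, 2127 (end of May, 31 days; 26 left).
−26 → May 5, 2127.

May 5, 2127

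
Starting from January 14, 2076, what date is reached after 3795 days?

+366 (one year; includes Feb 29, 2076) → Jan 14, 2077 (3429 left).
+365 (one year) → Jan 14, 2078 (3064 left).
+365 (one year) → Jan 14, 2079 (2699 left).
+365 (one year) → Jan 14, 2080 (2334 left).
+366 (one year; includes Feb 29, 2080) → Jan 14, 2081 (1968 left).
+365 (one year) → Jan 14, 2082 (1603 left).
+365 (one year) → Jan 14, 2083 (1238 left).
+365 (one year) → Jan 14, 2084 (873 left).
+366 (one year; includes Feb 29, 2084) → Jan 14, 2085 (507 left).
+365 (one year) → Jan 14, 2086 (142 left).
Jan has 31 days: +18 → Feb 1, 2086 (124 left).
Feb has 28 days: +28 → Mar 1, 2086 (96 left).
Mar has 31 days: +31 → Apr 1, 2086 (65 left).
Apr has 30 days: +30 → May 1, 2086 (35 left).
May has 31 days: +31 → Jun 1, 2086 (4 left).
+4 → Jun 5, 2086.

June 5, 2086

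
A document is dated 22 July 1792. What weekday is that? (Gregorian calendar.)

Sunday

Doomsday rule: the anchor day for the 1700s is Sunday. For year 92: 92÷12 = 7 r 8, and 8÷4 = 2, so 7+8+2 = 17.
Sunday + 17 ≡ Wednesday — that's 1792's doomsday.
In July the doomsday date is Jul 11.
Jul 22 is 11 days after Jul 11; 11 mod 7 = 4, so Wednesday + 4 = Sunday.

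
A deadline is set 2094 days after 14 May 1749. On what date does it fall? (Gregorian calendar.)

+365 (one year) → May 14, 1750 (1729 left).
+365 (one year) → May 14, 1751 (1364 left).
+366 (one year; includes Feb 29, 1752) → May 14, 1752 (998 left).
+365 (one year) → May 14, 1753 (633 left).
+365 (one year) → May 14, 1754 (268 left).
May has 31 days: +18 → Jun 1, 1754 (250 left).
Jun has 30 days: +30 → Jul 1, 1754 (220 left).
Jul has 31 days: +31 → Aug 1, 1754 (189 left).
Aug has 31 days: +31 → Sep 1, 1754 (158 left).
Sep has 30 days: +30 → Oct 1, 1754 (128 left).
Oct has 31 days: +31 → Nov 1, 1754 (97 left).
Nov has 30 days: +30 → Dec 1, 1754 (67 left).
Dec has 31 days: +31 → Jan 1, 1755 (36 left).
Jan has 31 days: +31 → Feb 1, 1755 (5 left).
+5 → Feb 6, 1755.

February 6, 1755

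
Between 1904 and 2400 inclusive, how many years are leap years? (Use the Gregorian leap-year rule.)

Multiples of 4 in [1904,2400]: 125.
Of those, multiples of 100: 5 (not leap unless ÷400).
Multiples of 400: 2.
Leap years = 125 − 5 + 2 = 122.

122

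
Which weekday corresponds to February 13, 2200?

Thursday

Doomsday rule: the anchor day for the 2200s is Friday. For year 00: 0÷12 = 0 r 0, and 0÷4 = 0, so 0+0+0 = 0.
Friday + 0 ≡ Friday — that's 2200's doomsday.
In February the doomsday date is Feb 28 (2200 is not a leap year (divisible by 100 but not 400)).
Feb 13 is 15 days before Feb 28; 15 mod 7 = 1, so Friday − 1 = Thursday.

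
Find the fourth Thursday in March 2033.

March 1, 2033 is a Tuesday.
The first Thursday is therefore March 3 (2 days later).
The fourth Thursday is 3 + 3×7 = March 24.

March 24, 2033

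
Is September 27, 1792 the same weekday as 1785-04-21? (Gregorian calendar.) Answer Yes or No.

Yes

From Apr 21, 1785 to Sep 27, 1792 is 2716 days.
2716 mod 7 = 0, so they are the same weekday.
(Apr 21, 1785 is a Thursday; Sep 27, 1792 is a Thursday.)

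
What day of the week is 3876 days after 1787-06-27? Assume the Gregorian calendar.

Monday

Jun 27, 1787 is a Wednesday.
3876 mod 7 = 5, so 3876 days after a Wednesday is Wednesday + 5 = Monday.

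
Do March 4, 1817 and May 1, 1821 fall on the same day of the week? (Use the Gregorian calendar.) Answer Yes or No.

From Mar 4, 1817 to May 1, 1821 is 1519 days.
1519 mod 7 = 0, so they are the same weekday.
(Mar 4, 1817 is a Tuesday; May 1, 1821 is a Tuesday.)

Yes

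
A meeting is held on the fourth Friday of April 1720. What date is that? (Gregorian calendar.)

April 1, 1720 is a Monday.
The first Friday is therefore April 5 (4 days later).
The fourth Friday is 5 + 3×7 = April 26.

April 26, 1720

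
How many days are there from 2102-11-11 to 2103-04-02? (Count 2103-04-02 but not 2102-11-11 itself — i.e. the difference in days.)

142

Nov 11, 2102 → Dec 11, 2102: 30 days (November has 30).
Dec 11, 2102 → Jan 11, 2103: 31 days (December has 31).
Jan 11, 2103 → Feb 11, 2103: 31 days (January has 31).
Feb 11, 2103 → Mar 11, 2103: 28 days (February has 28).
Mar 11, 2103 → Apr 2, 2103: 22 days.
Total: 142 days.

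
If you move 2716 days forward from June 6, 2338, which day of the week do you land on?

First find the weekday of Jun 6, 2338. Doomsday rule: the anchor day for the 2300s is Wednesday. For year 38: 38÷12 = 3 r 2, and 2÷4 = 0, so 3+2+0 = 5.
Wednesday + 5 ≡ Monday — that's 2338's doomsday.
In June the doomsday date is Jun 6.
Jun 6 is the doomsday itself: Monday.
2716 mod 7 = 0, so 2716 days after a Monday is Monday + 0 = Monday.

Monday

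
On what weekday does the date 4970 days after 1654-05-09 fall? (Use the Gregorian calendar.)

Saturday

First find the weekday of May 9, 1654. Doomsday rule: the anchor day for the 1600s is Tuesday. For year 54: 54÷12 = 4 r 6, and 6÷4 = 1, so 4+6+1 = 11.
Tuesday + 11 ≡ Saturday — that's 1654's doomsday.
In May the doomsday date is May 9.
May 9 is the doomsday itself: Saturday.
4970 mod 7 = 0, so 4970 days after a Saturday is Saturday + 0 = Saturday.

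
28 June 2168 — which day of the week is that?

January 1, 2168 is a Friday.
Jan 1, 2168 → Feb 1, 2168: 31 days (January has 31).
Feb 1, 2168 → Mar 1, 2168: 29 days (February has 29).
Mar 1, 2168 → Apr 1, 2168: 31 days (March has 31).
Apr 1, 2168 → May 1, 2168: 30 days (April has 30).
May 1, 2168 → Jun 1, 2168: 31 days (May has 31).
Jun 1, 2168 → Jun 28, 2168: 27 days.
Total: 179 days.
179 mod 7 = 4, so Friday + 4 = Tuesday.

Tuesday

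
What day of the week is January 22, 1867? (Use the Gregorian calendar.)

Doomsday rule: the anchor day for the 1800s is Friday. For year 67: 67÷12 = 5 r 7, and 7÷4 = 1, so 5+7+1 = 13.
Friday + 13 ≡ Thursday — that's 1867's doomsday.
In January the doomsday date is Jan 3 (1867 is not a leap year).
Jan 22 is 19 days after Jan 3; 19 mod 7 = 5, so Thursday + 5 = Tuesday.

Tuesday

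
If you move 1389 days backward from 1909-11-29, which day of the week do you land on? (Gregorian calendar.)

First find the weekday of Nov 29, 1909. Doomsday rule: the anchor day for the 1900s is Wednesday. For year 09: 9÷12 = 0 r 9, and 9÷4 = 2, so 0+9+2 = 11.
Wednesday + 11 ≡ Sunday — that's 1909's doomsday.
In November the doomsday date is Nov 7.
Nov 29 is 22 days after Nov 7; 22 mod 7 = 1, so Sunday + 1 = Monday.
1389 mod 7 = 3, so 1389 days before a Monday is Monday − 3 = Friday.

Friday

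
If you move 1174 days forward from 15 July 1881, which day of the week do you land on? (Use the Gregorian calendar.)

Wednesday

First find the weekday of Jul 15, 1881. Doomsday rule: the anchor day for the 1800s is Friday. For year 81: 81÷12 = 6 r 9, and 9÷4 = 2, so 6+9+2 = 17.
Friday + 17 ≡ Monday — that's 1881's doomsday.
In July the doomsday date is Jul 11.
Jul 15 is 4 days after Jul 11; 4 mod 7 = 4, so Monday + 4 = Friday.
1174 mod 7 = 5, so 1174 days after a Friday is Friday + 5 = Wednesday.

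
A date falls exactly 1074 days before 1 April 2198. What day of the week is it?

Apr 1, 2198 is a Sunday.
1074 mod 7 = 3, so 1074 days before a Sunday is Sunday − 3 = Thursday.

Thursday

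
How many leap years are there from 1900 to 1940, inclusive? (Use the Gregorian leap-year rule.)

Multiples of 4 in [1900,1940]: 11.
Of those, multiples of 100: 1 (not leap unless ÷400).
Multiples of 400: 0.
Leap years = 11 − 1 + 0 = 10.

10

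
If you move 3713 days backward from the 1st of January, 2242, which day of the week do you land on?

Wednesday

Jan 1, 2242 is a Saturday.
3713 mod 7 = 3, so 3713 days before a Saturday is Saturday − 3 = Wednesday.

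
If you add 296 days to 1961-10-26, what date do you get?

Oct has 31 days: +6 → Nov 1, 1961 (290 left).
Nov has 30 days: +30 → Dec 1, 1961 (260 left).
Dec has 31 days: +31 → Jan 1, 1962 (229 left).
Jan has 31 days: +31 → Feb 1, 1962 (198 left).
Feb has 28 days: +28 → Mar 1, 1962 (170 left).
Mar has 31 days: +31 → Apr 1, 1962 (139 left).
Apr has 30 days: +30 → May 1, 1962 (109 left).
May has 31 days: +31 → Jun 1, 1962 (78 left).
Jun has 30 days: +30 → Jul 1, 1962 (48 left).
Jul has 31 days: +31 → Aug 1, 1962 (17 left).
+17 → Aug 18, 1962.

August 18, 1962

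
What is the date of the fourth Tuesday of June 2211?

June 25, 2211

June 1, 2211 is a Saturday.
The first Tuesday is therefore June 4 (3 days later).
The fourth Tuesday is 4 + 3×7 = June 25.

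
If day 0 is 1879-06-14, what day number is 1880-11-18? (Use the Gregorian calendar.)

Jun 14, 1879 → Jun 14, 1880: 366 days (Feb 29, 1880 is in that span).
Jun 14, 1880 → Jul 14, 1880: 30 days (June has 30).
Jul 14, 1880 → Aug 14, 1880: 31 days (July has 31).
Aug 14, 1880 → Sep 14, 1880: 31 days (August has 31).
Sep 14, 1880 → Oct 14, 1880: 30 days (September has 30).
Oct 14, 1880 → Nov 14, 1880: 31 days (October has 31).
Nov 14, 1880 → Nov 18, 1880: 4 days.
Total: 523 days.

523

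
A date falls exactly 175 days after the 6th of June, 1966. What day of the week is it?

First find the weekday of Jun 6, 1966. Doomsday rule: the anchor day for the 1900s is Wednesday. For year 66: 66÷12 = 5 r 6, and 6÷4 = 1, so 5+6+1 = 12.
Wednesday + 12 ≡ Monday — that's 1966's doomsday.
In June the doomsday date is Jun 6.
Jun 6 is the doomsday itself: Monday.
175 mod 7 = 0, so 175 days after a Monday is Monday + 0 = Monday.

Monday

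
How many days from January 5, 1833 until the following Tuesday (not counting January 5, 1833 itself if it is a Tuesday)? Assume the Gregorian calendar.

Jan 5, 1833 is a Saturday.
From Saturday to the next Tuesday is 3 days.

3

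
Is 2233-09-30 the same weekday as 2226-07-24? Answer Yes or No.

From Jul 24, 2226 to Sep 30, 2233 is 2625 days.
2625 mod 7 = 0, so they are the same weekday.
(Jul 24, 2226 is a Monday; Sep 30, 2233 is a Monday.)

Yes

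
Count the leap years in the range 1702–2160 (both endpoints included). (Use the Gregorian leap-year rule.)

Multiples of 4 in [1702,2160]: 115.
Of those, multiples of 100: 4 (not leap unless ÷400).
Multiples of 400: 1.
Leap years = 115 − 4 + 1 = 112.

112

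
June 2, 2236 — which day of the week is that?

Doomsday rule: the anchor day for the 2200s is Friday. For year 36: 36÷12 = 3 r 0, and 0÷4 = 0, so 3+0+0 = 3.
Friday + 3 ≡ Monday — that's 2236's doomsday.
In June the doomsday date is Jun 6.
Jun 2 is 4 days before Jun 6; 4 mod 7 = 4, so Monday − 4 = Thursday.

Thursday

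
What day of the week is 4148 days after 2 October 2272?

Oct 2, 2272 is a Wednesday.
4148 mod 7 = 4, so 4148 days after a Wednesday is Wednesday + 4 = Sunday.

Sunday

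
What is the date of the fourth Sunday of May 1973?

May 27, 1973

May 1, 1973 is a Tuesday.
The first Sunday is therefore May 6 (5 days later).
The fourth Sunday is 6 + 3×7 = May 27.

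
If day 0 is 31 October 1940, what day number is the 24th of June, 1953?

Oct 31, 1940 → Oct 31, 1941: 365 days.
Oct 31, 1941 → Oct 31, 1942: 365 days.
Oct 31, 1942 → Oct 31, 1943: 365 days.
Oct 31, 1943 → Oct 31, 1944: 366 days (Feb 29, 1944 is in that span).
Oct 31, 1944 → Oct 31, 1945: 365 days.
Oct 31, 1945 → Oct 31, 1946: 365 days.
Oct 31, 1946 → Oct 31, 1947: 365 days.
Oct 31, 1947 → Oct 31, 1948: 366 days (Feb 29, 1948 is in that span).
Oct 31, 1948 → Oct 31, 1949: 365 days.
Oct 31, 1949 → Oct 31, 1950: 365 days.
Oct 31, 1950 → Oct 31, 1951: 365 days.
Oct 31, 1951 → Oct 31, 1952: 366 days (Feb 29, 1952 is in that span).
Oct 31, 1952 → Nov 30, 1952: 30 days (October has 31).
Nov 30, 1952 → Dec 30, 1952: 30 days (November has 30).
Dec 30, 1952 → Jan 30, 1953: 31 days (December has 31).
Jan 30, 1953 → Feb 28, 1953: 29 days (January has 31).
Feb 28, 1953 → Mar 28, 1953: 28 days (February has 28).
Mar 28, 1953 → Apr 28, 1953: 31 days (March has 31).
Apr 28, 1953 → May 28, 1953: 30 days (April has 30).
May 28, 1953 → Jun 24, 1953: 27 days.
Total: 4619 days.

4619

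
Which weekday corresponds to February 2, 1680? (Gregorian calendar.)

Friday

Doomsday rule: the anchor day for the 1600s is Tuesday. For year 80: 80÷12 = 6 r 8, and 8÷4 = 2, so 6+8+2 = 16.
Tuesday + 16 ≡ Thursday — that's 1680's doomsday.
In February the doomsday date is Feb 29 (1680 is a leap year (divisible by 4)).
Feb 2 is 27 days before Feb 29; 27 mod 7 = 6, so Thursday − 6 = Friday.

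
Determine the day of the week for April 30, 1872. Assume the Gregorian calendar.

Tuesday

Doomsday rule: the anchor day for the 1800s is Friday. For year 72: 72÷12 = 6 r 0, and 0÷4 = 0, so 6+0+0 = 6.
Friday + 6 ≡ Thursday — that's 1872's doomsday.
In April the doomsday date is Apr 4.
Apr 30 is 26 days after Apr 4; 26 mod 7 = 5, so Thursday + 5 = Tuesday.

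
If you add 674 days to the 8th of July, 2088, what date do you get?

+365 (one year) → Jul 8, 2089 (309 left).
Jul has 31 days: +24 → Aug 1, 2089 (285 left).
Aug has 31 days: +31 → Sep 1, 2089 (254 left).
Sep has 30 days: +30 → Oct 1, 2089 (224 left).
Oct has 31 days: +31 → Nov 1, 2089 (193 left).
Nov has 30 days: +30 → Dec 1, 2089 (163 left).
Dec has 31 days: +31 → Jan 1, 2090 (132 left).
Jan has 31 days: +31 → Feb 1, 2090 (101 left).
Feb has 28 days: +28 → Mar 1, 2090 (73 left).
Mar has 31 days: +31 → Apr 1, 2090 (42 left).
Apr has 30 days: +30 → May 1, 2090 (12 left).
+12 → May 13, 2090.

May 13, 2090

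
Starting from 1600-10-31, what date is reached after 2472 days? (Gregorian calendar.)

+365 (one year) → Oct 31, 1601 (2107 left).
+365 (one year) → Oct 31, 1602 (1742 left).
+365 (one year) → Oct 31, 1603 (1377 left).
+366 (one year; includes Feb 29, 1604) → Oct 31, 1604 (1011 left).
+365 (one year) → Oct 31, 1605 (646 left).
+365 (one year) → Oct 31, 1606 (281 left).
Oct has 31 days: +1 → Nov 1, 1606 (280 left).
Nov has 30 days: +30 → Dec 1, 1606 (250 left).
Dec has 31 days: +31 → Jan 1, 1607 (219 left).
Jan has 31 days: +31 → Feb 1, 1607 (188 left).
Feb has 28 days: +28 → Mar 1, 1607 (160 left).
Mar has 31 days: +31 → Apr 1, 1607 (129 left).
Apr has 30 days: +30 → May 1, 1607 (99 left).
May has 31 days: +31 → Jun 1, 1607 (68 left).
Jun has 30 days: +30 → Jul 1, 1607 (38 left).
Jul has 31 days: +31 → Aug 1, 1607 (7 left).
+7 → Aug 8, 1607.

August 8, 1607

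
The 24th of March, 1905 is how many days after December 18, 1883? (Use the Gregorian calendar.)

7766

Dec 18, 1883 → Dec 18, 1884: 366 days (Feb 29, 1884 is in that span).
Dec 18, 1884 → Dec 18, 1885: 365 days.
Dec 18, 1885 → Dec 18, 1886: 365 days.
Dec 18, 1886 → Dec 18, 1887: 365 days.
Dec 18, 1887 → Dec 18, 1888: 366 days (Feb 29, 1888 is in that span).
Dec 18, 1888 → Dec 18, 1889: 365 days.
Dec 18, 1889 → Dec 18, 1890: 365 days.
Dec 18, 1890 → Dec 18, 1891: 365 days.
Dec 18, 1891 → Dec 18, 1892: 366 days (Feb 29, 1892 is in that span).
Dec 18, 1892 → Dec 18, 1893: 365 days.
Dec 18, 1893 → Dec 18, 1894: 365 days.
Dec 18, 1894 → Dec 18, 1895: 365 days.
Dec 18, 1895 → Dec 18, 1896: 366 days (Feb 29, 1896 is in that span).
Dec 18, 1896 → Dec 18, 1897: 365 days.
Dec 18, 1897 → Dec 18, 1898: 365 days.
Dec 18, 1898 → Dec 18, 1899: 365 days.
Dec 18, 1899 → Dec 18, 1900: 365 days.
Dec 18, 1900 → Dec 18, 1901: 365 days.
Dec 18, 1901 → Dec 18, 1902: 365 days.
Dec 18, 1902 → Dec 18, 1903: 365 days.
Dec 18, 1903 → Dec 18, 1904: 366 days (Feb 29, 1904 is in that span).
Dec 18, 1904 → Jan 18, 1905: 31 days (December has 31).
Jan 18, 1905 → Feb 18, 1905: 31 days (January has 31).
Feb 18, 1905 → Mar 18, 1905: 28 days (February has 28).
Mar 18, 1905 → Mar 24, 1905: 6 days.
Total: 7766 days.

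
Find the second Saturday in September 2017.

September 9, 2017

September 1, 2017 is a Friday.
The first Saturday is therefore September 2 (1 days later).
The second Saturday is 2 + 1×7 = September 9.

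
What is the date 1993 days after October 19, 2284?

April 4, 2290

+365 (one year) → Oct 19, 2285 (1628 left).
+365 (one year) → Oct 19, 2286 (1263 left).
+365 (one year) → Oct 19, 2287 (898 left).
+366 (one year; includes Feb 29, 2288) → Oct 19, 2288 (532 left).
+365 (one year) → Oct 19, 2289 (167 left).
Oct has 31 days: +13 → Nov 1, 2289 (154 left).
Nov has 30 days: +30 → Dec 1, 2289 (124 left).
Dec has 31 days: +31 → Jan 1, 2290 (93 left).
Jan has 31 days: +31 → Feb 1, 2290 (62 left).
Feb has 28 days: +28 → Mar 1, 2290 (34 left).
Mar has 31 days: +31 → Apr 1, 2290 (3 left).
+3 → Apr 4, 2290.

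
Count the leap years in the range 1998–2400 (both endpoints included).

98

Multiples of 4 in [1998,2400]: 101.
Of those, multiples of 100: 5 (not leap unless ÷400).
Multiples of 400: 2.
Leap years = 101 − 5 + 2 = 98.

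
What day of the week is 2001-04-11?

Wednesday

Doomsday rule: the anchor day for the 2000s is Tuesday. For year 01: 1÷12 = 0 r 1, and 1÷4 = 0, so 0+1+0 = 1.
Tuesday + 1 ≡ Wednesday — that's 2001's doomsday.
In April the doomsday date is Apr 4.
Apr 11 is 7 days after Apr 4; 7 mod 7 = 0, so Wednesday + 0 = Wednesday.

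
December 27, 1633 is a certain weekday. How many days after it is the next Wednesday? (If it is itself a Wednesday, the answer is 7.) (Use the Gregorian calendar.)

1

Dec 27, 1633 is a Tuesday.
From Tuesday to the next Wednesday is 1 day.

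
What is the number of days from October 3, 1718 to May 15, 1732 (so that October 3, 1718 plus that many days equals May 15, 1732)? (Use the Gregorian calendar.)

Oct 3, 1718 → Oct 3, 1719: 365 days.
Oct 3, 1719 → Oct 3, 1720: 366 days (Feb 29, 1720 is in that span).
Oct 3, 1720 → Oct 3, 1721: 365 days.
Oct 3, 1721 → Oct 3, 1722: 365 days.
Oct 3, 1722 → Oct 3, 1723: 365 days.
Oct 3, 1723 → Oct 3, 1724: 366 days (Feb 29, 1724 is in that span).
Oct 3, 1724 → Oct 3, 1725: 365 days.
Oct 3, 1725 → Oct 3, 1726: 365 days.
Oct 3, 1726 → Oct 3, 1727: 365 days.
Oct 3, 1727 → Oct 3, 1728: 366 days (Feb 29, 1728 is in that span).
Oct 3, 1728 → Oct 3, 1729: 365 days.
Oct 3, 1729 → Oct 3, 1730: 365 days.
Oct 3, 1730 → Oct 3, 1731: 365 days.
Oct 3, 1731 → Nov 3, 1731: 31 days (October has 31).
Nov 3, 1731 → Dec 3, 1731: 30 days (November has 30).
Dec 3, 1731 → Jan 3, 1732: 31 days (December has 31).
Jan 3, 1732 → Feb 3, 1732: 31 days (January has 31).
Feb 3, 1732 → Mar 3, 1732: 29 days (February has 29).
Mar 3, 1732 → Apr 3, 1732: 31 days (March has 31).
Apr 3, 1732 → May 3, 1732: 30 days (April has 30).
May 3, 1732 → May 15, 1732: 12 days.
Total: 4973 days.

4973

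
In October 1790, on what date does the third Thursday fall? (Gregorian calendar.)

October 1, 1790 is a Friday.
The first Thursday is therefore October 7 (6 days later).
The third Thursday is 7 + 2×7 = October 21.

October 21, 1790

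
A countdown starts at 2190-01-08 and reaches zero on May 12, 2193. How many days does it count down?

1220

Jan 8, 2190 → Jan 8, 2191: 365 days.
Jan 8, 2191 → Jan 8, 2192: 365 days.
Jan 8, 2192 → Jan 8, 2193: 366 days (Feb 29, 2192 is in that span).
Jan 8, 2193 → Feb 8, 2193: 31 days (January has 31).
Feb 8, 2193 → Mar 8, 2193: 28 days (February has 28).
Mar 8, 2193 → Apr 8, 2193: 31 days (March has 31).
Apr 8, 2193 → May 8, 2193: 30 days (April has 30).
May 8, 2193 → May 12, 2193: 4 days.
Total: 1220 days.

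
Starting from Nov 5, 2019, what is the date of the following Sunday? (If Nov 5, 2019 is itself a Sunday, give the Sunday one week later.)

Nov 5, 2019 is a Tuesday.
From Tuesday to the next Sunday is 5 days.
Nov 5, 2019 + 5 = Nov 10, 2019.

November 10, 2019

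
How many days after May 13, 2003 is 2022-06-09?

May 13, 2003 → May 13, 2004: 366 days (Feb 29, 2004 is in that span).
May 13, 2004 → May 13, 2005: 365 days.
May 13, 2005 → May 13, 2006: 365 days.
May 13, 2006 → May 13, 2007: 365 days.
May 13, 2007 → May 13, 2008: 366 days (Feb 29, 2008 is in that span).
May 13, 2008 → May 13, 2009: 365 days.
May 13, 2009 → May 13, 2010: 365 days.
May 13, 2010 → May 13, 2011: 365 days.
May 13, 2011 → May 13, 2012: 366 days (Feb 29, 2012 is in that span).
May 13, 2012 → May 13, 2013: 365 days.
May 13, 2013 → May 13, 2014: 365 days.
May 13, 2014 → May 13, 2015: 365 days.
May 13, 2015 → May 13, 2016: 366 days (Feb 29, 2016 is in that span).
May 13, 2016 → May 13, 2017: 365 days.
May 13, 2017 → May 13, 2018: 365 days.
May 13, 2018 → May 13, 2019: 365 days.
May 13, 2019 → May 13, 2020: 366 days (Feb 29, 2020 is in that span).
May 13, 2020 → May 13, 2021: 365 days.
May 13, 2021 → Jun 13, 2021: 31 days (May has 31).
Jun 13, 2021 → Jul 13, 2021: 30 days (June has 30).
Jul 13, 2021 → Aug 13, 2021: 31 days (July has 31).
Aug 13, 2021 → Sep 13, 2021: 31 days (August has 31).
Sep 13, 2021 → Oct 13, 2021: 30 days (September has 30).
Oct 13, 2021 → Nov 13, 2021: 31 days (October has 31).
Nov 13, 2021 → Dec 13, 2021: 30 days (November has 30).
Dec 13, 2021 → Jan 13, 2022: 31 days (December has 31).
Jan 13, 2022 → Feb 13, 2022: 31 days (January has 31).
Feb 13, 2022 → Mar 13, 2022: 28 days (February has 28).
Mar 13, 2022 → Apr 13, 2022: 31 days (March has 31).
Apr 13, 2022 → May 13, 2022: 30 days (April has 30).
May 13, 2022 → Jun 9, 2022: 27 days.
Total: 6967 days.

6967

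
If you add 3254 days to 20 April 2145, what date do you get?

+365 (one year) → Apr 20, 2146 (2889 left).
+365 (one year) → Apr 20, 2147 (2524 left).
+366 (one year; includes Feb 29, 2148) → Apr 20, 2148 (2158 left).
+365 (one year) → Apr 20, 2149 (1793 left).
+365 (one year) → Apr 20, 2150 (1428 left).
+365 (one year) → Apr 20, 2151 (1063 left).
+366 (one year; includes Feb 29, 2152) → Apr 20, 2152 (697 left).
+365 (one year) → Apr 20, 2153 (332 left).
Apr has 30 days: +11 → May 1, 2153 (321 left).
May has 31 days: +31 → Jun 1, 2153 (290 left).
Jun has 30 days: +30 → Jul 1, 2153 (260 left).
Jul has 31 days: +31 → Aug 1, 2153 (229 left).
Aug has 31 days: +31 → Sep 1, 2153 (198 left).
Sep has 30 days: +30 → Oct 1, 2153 (168 left).
Oct has 31 days: +31 → Nov 1, 2153 (137 left).
Nov has 30 days: +30 → Dec 1, 2153 (107 left).
Dec has 31 days: +31 → Jan 1, 2154 (76 left).
Jan has 31 days: +31 → Feb 1, 2154 (45 left).
Feb has 28 days: +28 → Mar 1, 2154 (17 left).
+17 → Mar 18, 2154.

March 18, 2154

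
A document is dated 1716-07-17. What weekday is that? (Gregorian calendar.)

Doomsday rule: the anchor day for the 1700s is Sunday. For year 16: 16÷12 = 1 r 4, and 4÷4 = 1, so 1+4+1 = 6.
Sunday + 6 ≡ Saturday — that's 1716's doomsday.
In July the doomsday date is Jul 11.
Jul 17 is 6 days after Jul 11; 6 mod 7 = 6, so Saturday + 6 = Friday.

Friday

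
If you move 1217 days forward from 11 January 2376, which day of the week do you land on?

Jan 11, 2376 is a Sunday.
1217 mod 7 = 6, so 1217 days after a Sunday is Sunday + 6 = Saturday.

Saturday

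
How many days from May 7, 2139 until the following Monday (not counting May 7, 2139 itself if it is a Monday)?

May 7, 2139 is a Thursday.
From Thursday to the next Monday is 4 days.

4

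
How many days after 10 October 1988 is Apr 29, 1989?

201

Oct 10, 1988 → Nov 10, 1988: 31 days (October has 31).
Nov 10, 1988 → Dec 10, 1988: 30 days (November has 30).
Dec 10, 1988 → Jan 10, 1989: 31 days (December has 31).
Jan 10, 1989 → Feb 10, 1989: 31 days (January has 31).
Feb 10, 1989 → Mar 10, 1989: 28 days (February has 28).
Mar 10, 1989 → Apr 10, 1989: 31 days (March has 31).
Apr 10, 1989 → Apr 29, 1989: 19 days.
Total: 201 days.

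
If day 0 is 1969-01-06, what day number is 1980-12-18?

4364

Jan 6, 1969 → Jan 6, 1970: 365 days.
Jan 6, 1970 → Jan 6, 1971: 365 days.
Jan 6, 1971 → Jan 6, 1972: 365 days.
Jan 6, 1972 → Jan 6, 1973: 366 days (Feb 29, 1972 is in that span).
Jan 6, 1973 → Jan 6, 1974: 365 days.
Jan 6, 1974 → Jan 6, 1975: 365 days.
Jan 6, 1975 → Jan 6, 1976: 365 days.
Jan 6, 1976 → Jan 6, 1977: 366 days (Feb 29, 1976 is in that span).
Jan 6, 1977 → Jan 6, 1978: 365 days.
Jan 6, 1978 → Jan 6, 1979: 365 days.
Jan 6, 1979 → Jan 6, 1980: 365 days.
Jan 6, 1980 → Feb 6, 1980: 31 days (January has 31).
Feb 6, 1980 → Mar 6, 1980: 29 days (February has 29).
Mar 6, 1980 → Apr 6, 1980: 31 days (March has 31).
Apr 6, 1980 → May 6, 1980: 30 days (April has 30).
May 6, 1980 → Jun 6, 1980: 31 days (May has 31).
Jun 6, 1980 → Jul 6, 1980: 30 days (June has 30).
Jul 6, 1980 → Aug 6, 1980: 31 days (July has 31).
Aug 6, 1980 → Sep 6, 1980: 31 days (August has 31).
Sep 6, 1980 → Oct 6, 1980: 30 days (September has 30).
Oct 6, 1980 → Nov 6, 1980: 31 days (October has 31).
Nov 6, 1980 → Dec 6, 1980: 30 days (November has 30).
Dec 6, 1980 → Dec 18, 1980: 12 days.
Total: 4364 days.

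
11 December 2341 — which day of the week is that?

Thursday

Doomsday rule: the anchor day for the 2300s is Wednesday. For year 41: 41÷12 = 3 r 5, and 5÷4 = 1, so 3+5+1 = 9.
Wednesday + 9 ≡ Friday — that's 2341's doomsday.
In December the doomsday date is Dec 12.
Dec 11 is 1 day before Dec 12; 1 mod 7 = 1, so Friday − 1 = Thursday.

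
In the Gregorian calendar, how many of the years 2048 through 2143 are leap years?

Multiples of 4 in [2048,2143]: 24.
Of those, multiples of 100: 1 (not leap unless ÷400).
Multiples of 400: 0.
Leap years = 24 − 1 + 0 = 23.

23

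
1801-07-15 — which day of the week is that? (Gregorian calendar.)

Doomsday rule: the anchor day for the 1800s is Friday. For year 01: 1÷12 = 0 r 1, and 1÷4 = 0, so 0+1+0 = 1.
Friday + 1 ≡ Saturday — that's 1801's doomsday.
In July the doomsday date is Jul 11.
Jul 15 is 4 days after Jul 11; 4 mod 7 = 4, so Saturday + 4 = Wednesday.

Wednesday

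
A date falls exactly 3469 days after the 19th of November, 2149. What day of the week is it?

First find the weekday of Nov 19, 2149. Doomsday rule: the anchor day for the 2100s is Sunday. For year 49: 49÷12 = 4 r 1, and 1÷4 = 0, so 4+1+0 = 5.
Sunday + 5 ≡ Friday — that's 2149's doomsday.
In November the doomsday date is Nov 7.
Nov 19 is 12 days after Nov 7; 12 mod 7 = 5, so Friday + 5 = Wednesday.
3469 mod 7 = 4, so 3469 days after a Wednesday is Wednesday + 4 = Sunday.

Sunday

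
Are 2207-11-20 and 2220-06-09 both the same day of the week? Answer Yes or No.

Yes

From Nov 20, 2207 to Jun 9, 2220 is 4585 days.
4585 mod 7 = 0, so they are the same weekday.
(Nov 20, 2207 is a Friday; Jun 9, 2220 is a Friday.)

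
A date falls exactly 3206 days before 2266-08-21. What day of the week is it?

Aug 21, 2266 is a Tuesday.
3206 mod 7 = 0, so 3206 days before a Tuesday is Tuesday − 0 = Tuesday.

Tuesday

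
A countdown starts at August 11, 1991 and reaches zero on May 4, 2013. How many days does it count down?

Aug 11, 1991 → Aug 11, 1992: 366 days (Feb 29, 1992 is in that span).
Aug 11, 1992 → Aug 11, 1993: 365 days.
Aug 11, 1993 → Aug 11, 1994: 365 days.
Aug 11, 1994 → Aug 11, 1995: 365 days.
Aug 11, 1995 → Aug 11, 1996: 366 days (Feb 29, 1996 is in that span).
Aug 11, 1996 → Aug 11, 1997: 365 days.
Aug 11, 1997 → Aug 11, 1998: 365 days.
Aug 11, 1998 → Aug 11, 1999: 365 days.
Aug 11, 1999 → Aug 11, 2000: 366 days (Feb 29, 2000 is in that span).
Aug 11, 2000 → Aug 11, 2001: 365 days.
Aug 11, 2001 → Aug 11, 2002: 365 days.
Aug 11, 2002 → Aug 11, 2003: 365 days.
Aug 11, 2003 → Aug 11, 2004: 366 days (Feb 29, 2004 is in that span).
Aug 11, 2004 → Aug 11, 2005: 365 days.
Aug 11, 2005 → Aug 11, 2006: 365 days.
Aug 11, 2006 → Aug 11, 2007: 365 days.
Aug 11, 2007 → Aug 11, 2008: 366 days (Feb 29, 2008 is in that span).
Aug 11, 2008 → Aug 11, 2009: 365 days.
Aug 11, 2009 → Aug 11, 2010: 365 days.
Aug 11, 2010 → Aug 11, 2011: 365 days.
Aug 11, 2011 → Aug 11, 2012: 366 days (Feb 29, 2012 is in that span).
Aug 11, 2012 → Sep 11, 2012: 31 days (August has 31).
Sep 11, 2012 → Oct 11, 2012: 30 days (September has 30).
Oct 11, 2012 → Nov 11, 2012: 31 days (October has 31).
Nov 11, 2012 → Dec 11, 2012: 30 days (November has 30).
Dec 11, 2012 → Jan 11, 2013: 31 days (December has 31).
Jan 11, 2013 → Feb 11, 2013: 31 days (January has 31).
Feb 11, 2013 → Mar 11, 2013: 28 days (February has 28).
Mar 11, 2013 → Apr 11, 2013: 31 days (March has 31).
Apr 11, 2013 → May 4, 2013: 23 days.
Total: 7937 days.

7937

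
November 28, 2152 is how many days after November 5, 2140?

Nov 5, 2140 → Nov 5, 2141: 365 days.
Nov 5, 2141 → Nov 5, 2142: 365 days.
Nov 5, 2142 → Nov 5, 2143: 365 days.
Nov 5, 2143 → Nov 5, 2144: 366 days (Feb 29, 2144 is in that span).
Nov 5, 2144 → Nov 5, 2145: 365 days.
Nov 5, 2145 → Nov 5, 2146: 365 days.
Nov 5, 2146 → Nov 5, 2147: 365 days.
Nov 5, 2147 → Nov 5, 2148: 366 days (Feb 29, 2148 is in that span).
Nov 5, 2148 → Nov 5, 2149: 365 days.
Nov 5, 2149 → Nov 5, 2150: 365 days.
Nov 5, 2150 → Nov 5, 2151: 365 days.
Nov 5, 2151 → Dec 5, 2151: 30 days (November has 30).
Dec 5, 2151 → Jan 5, 2152: 31 days (December has 31).
Jan 5, 2152 → Feb 5, 2152: 31 days (January has 31).
Feb 5, 2152 → Mar 5, 2152: 29 days (February has 29).
Mar 5, 2152 → Apr 5, 2152: 31 days (March has 31).
Apr 5, 2152 → May 5, 2152: 30 days (April has 30).
May 5, 2152 → Jun 5, 2152: 31 days (May has 31).
Jun 5, 2152 → Jul 5, 2152: 30 days (June has 30).
Jul 5, 2152 → Aug 5, 2152: 31 days (July has 31).
Aug 5, 2152 → Sep 5, 2152: 31 days (August has 31).
Sep 5, 2152 → Oct 5, 2152: 30 days (September has 30).
Oct 5, 2152 → Nov 5, 2152: 31 days (October has 31).
Nov 5, 2152 → Nov 28, 2152: 23 days.
Total: 4406 days.

4406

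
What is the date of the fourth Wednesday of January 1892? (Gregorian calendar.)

January 1, 1892 is a Friday.
The first Wednesday is therefore January 6 (5 days later).
The fourth Wednesday is 6 + 3×7 = January 27.

January 27, 1892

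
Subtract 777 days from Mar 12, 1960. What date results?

January 25, 1958

−366 (one year; includes Feb 29, 1960) → Mar 12, 1959 (411 left).
−365 (one year) → Mar 12, 1958 (46 left).
−12 → Feb 28, 1958 (end of Feb, 28 days; 34 left).
−28 → Jan 31, 1958 (end of Jan, 31 days; 6 left).
−6 → Jan 25, 1958.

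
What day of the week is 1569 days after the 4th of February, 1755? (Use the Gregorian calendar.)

Wednesday

Feb 4, 1755 is a Tuesday.
1569 mod 7 = 1, so 1569 days after a Tuesday is Tuesday + 1 = Wednesday.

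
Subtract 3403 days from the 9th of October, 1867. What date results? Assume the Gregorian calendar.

−365 (one year) → Oct 9, 1866 (3038 left).
−365 (one year) → Oct 9, 1865 (2673 left).
−365 (one year) → Oct 9, 1864 (2308 left).
−366 (one year; includes Feb 29, 1864) → Oct 9, 1863 (1942 left).
−365 (one year) → Oct 9, 1862 (1577 left).
−365 (one year) → Oct 9, 1861 (1212 left).
−365 (one year) → Oct 9, 1860 (847 left).
−366 (one year; includes Feb 29, 1860) → Oct 9, 1859 (481 left).
−365 (one year) → Oct 9, 1858 (116 left).
−9 → Sep 30, 1858 (end of Sep, 30 days; 107 left).
−30 → Aug 31, 1858 (end of Aug, 31 days; 77 left).
−31 → Jul 31, 1858 (end of Jul, 31 days; 46 left).
−31 → Jun 30, 1858 (end of Jun, 30 days; 15 left).
−15 → Jun 15, 1858.

June 15, 1858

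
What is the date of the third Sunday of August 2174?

August 1, 2174 is a Monday.
The first Sunday is therefore August 7 (6 days later).
The third Sunday is 7 + 2×7 = August 21.

August 21, 2174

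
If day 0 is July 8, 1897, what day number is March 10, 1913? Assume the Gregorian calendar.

5723

Jul 8, 1897 → Jul 8, 1898: 365 days.
Jul 8, 1898 → Jul 8, 1899: 365 days.
Jul 8, 1899 → Jul 8, 1900: 365 days.
Jul 8, 1900 → Jul 8, 1901: 365 days.
Jul 8, 1901 → Jul 8, 1902: 365 days.
Jul 8, 1902 → Jul 8, 1903: 365 days.
Jul 8, 1903 → Jul 8, 1904: 366 days (Feb 29, 1904 is in that span).
Jul 8, 1904 → Jul 8, 1905: 365 days.
Jul 8, 1905 → Jul 8, 1906: 365 days.
Jul 8, 1906 → Jul 8, 1907: 365 days.
Jul 8, 1907 → Jul 8, 1908: 366 days (Feb 29, 1908 is in that span).
Jul 8, 1908 → Jul 8, 1909: 365 days.
Jul 8, 1909 → Jul 8, 1910: 365 days.
Jul 8, 1910 → Jul 8, 1911: 365 days.
Jul 8, 1911 → Jul 8, 1912: 366 days (Feb 29, 1912 is in that span).
Jul 8, 1912 → Aug 8, 1912: 31 days (July has 31).
Aug 8, 1912 → Sep 8, 1912: 31 days (August has 31).
Sep 8, 1912 → Oct 8, 1912: 30 days (September has 30).
Oct 8, 1912 → Nov 8, 1912: 31 days (October has 31).
Nov 8, 1912 → Dec 8, 1912: 30 days (November has 30).
Dec 8, 1912 → Jan 8, 1913: 31 days (December has 31).
Jan 8, 1913 → Feb 8, 1913: 31 days (January has 31).
Feb 8, 1913 → Mar 8, 1913: 28 days (February has 28).
Mar 8, 1913 → Mar 10, 1913: 2 days.
Total: 5723 days.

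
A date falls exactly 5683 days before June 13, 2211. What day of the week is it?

Friday

Jun 13, 2211 is a Thursday.
5683 mod 7 = 6, so 5683 days before a Thursday is Thursday − 6 = Friday.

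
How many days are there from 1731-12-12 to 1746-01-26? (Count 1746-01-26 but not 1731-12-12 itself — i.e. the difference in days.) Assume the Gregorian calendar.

Dec 12, 1731 → Dec 12, 1732: 366 days (Feb 29, 1732 is in that span).
Dec 12, 1732 → Dec 12, 1733: 365 days.
Dec 12, 1733 → Dec 12, 1734: 365 days.
Dec 12, 1734 → Dec 12, 1735: 365 days.
Dec 12, 1735 → Dec 12, 1736: 366 days (Feb 29, 1736 is in that span).
Dec 12, 1736 → Dec 12, 1737: 365 days.
Dec 12, 1737 → Dec 12, 1738: 365 days.
Dec 12, 1738 → Dec 12, 1739: 365 days.
Dec 12, 1739 → Dec 12, 1740: 366 days (Feb 29, 1740 is in that span).
Dec 12, 1740 → Dec 12, 1741: 365 days.
Dec 12, 1741 → Dec 12, 1742: 365 days.
Dec 12, 1742 → Dec 12, 1743: 365 days.
Dec 12, 1743 → Dec 12, 1744: 366 days (Feb 29, 1744 is in that span).
Dec 12, 1744 → Dec 12, 1745: 365 days.
Dec 12, 1745 → Jan 12, 1746: 31 days (December has 31).
Jan 12, 1746 → Jan 26, 1746: 14 days.
Total: 5159 days.

5159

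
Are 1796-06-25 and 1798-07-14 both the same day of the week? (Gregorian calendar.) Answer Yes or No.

From Jun 25, 1796 to Jul 14, 1798 is 749 days.
749 mod 7 = 0, so they are the same weekday.
(Jun 25, 1796 is a Saturday; Jul 14, 1798 is a Saturday.)

Yes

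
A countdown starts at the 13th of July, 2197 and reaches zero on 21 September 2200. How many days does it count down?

1165

Jul 13, 2197 → Jul 13, 2198: 365 days.
Jul 13, 2198 → Jul 13, 2199: 365 days.
Jul 13, 2199 → Jul 13, 2200: 365 days.
Jul 13, 2200 → Aug 13, 2200: 31 days (July has 31).
Aug 13, 2200 → Sep 13, 2200: 31 days (August has 31).
Sep 13, 2200 → Sep 21, 2200: 8 days.
Total: 1165 days.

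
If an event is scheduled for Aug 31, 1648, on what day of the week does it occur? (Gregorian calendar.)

Doomsday rule: the anchor day for the 1600s is Tuesday. For year 48: 48÷12 = 4 r 0, and 0÷4 = 0, so 4+0+0 = 4.
Tuesday + 4 ≡ Saturday — that's 1648's doomsday.
In August the doomsday date is Aug 8.
Aug 31 is 23 days after Aug 8; 23 mod 7 = 2, so Saturday + 2 = Monday.

Monday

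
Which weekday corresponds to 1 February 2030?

Friday

January 1, 2030 is a Tuesday.
Jan 1, 2030 → Feb 1, 2030: 31 days.
Total: 31 days.
31 mod 7 = 3, so Tuesday + 3 = Friday.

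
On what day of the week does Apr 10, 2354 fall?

Doomsday rule: the anchor day for the 2300s is Wednesday. For year 54: 54÷12 = 4 r 6, and 6÷4 = 1, so 4+6+1 = 11.
Wednesday + 11 ≡ Sunday — that's 2354's doomsday.
In April the doomsday date is Apr 4.
Apr 10 is 6 days after Apr 4; 6 mod 7 = 6, so Sunday + 6 = Saturday.

Saturday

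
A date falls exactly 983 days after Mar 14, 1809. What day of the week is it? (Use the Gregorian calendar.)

Friday

First find the weekday of Mar 14, 1809. Doomsday rule: the anchor day for the 1800s is Friday. For year 09: 9÷12 = 0 r 9, and 9÷4 = 2, so 0+9+2 = 11.
Friday + 11 ≡ Tuesday — that's 1809's doomsday.
In March the doomsday date is Mar 14.
Mar 14 is the doomsday itself: Tuesday.
983 mod 7 = 3, so 983 days after a Tuesday is Tuesday + 3 = Friday.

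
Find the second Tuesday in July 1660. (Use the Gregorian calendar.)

July 13, 1660

July 1, 1660 is a Thursday.
The first Tuesday is therefore July 6 (5 days later).
The second Tuesday is 6 + 1×7 = July 13.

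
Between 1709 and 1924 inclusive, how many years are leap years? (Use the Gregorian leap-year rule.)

52

Multiples of 4 in [1709,1924]: 54.
Of those, multiples of 100: 2 (not leap unless ÷400).
Multiples of 400: 0.
Leap years = 54 − 2 + 0 = 52.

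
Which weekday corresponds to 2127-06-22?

Doomsday rule: the anchor day for the 2100s is Sunday. For year 27: 27÷12 = 2 r 3, and 3÷4 = 0, so 2+3+0 = 5.
Sunday + 5 ≡ Friday — that's 2127's doomsday.
In June the doomsday date is Jun 6.
Jun 22 is 16 days after Jun 6; 16 mod 7 = 2, so Friday + 2 = Sunday.

Sunday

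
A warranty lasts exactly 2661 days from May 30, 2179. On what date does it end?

September 11, 2186

+366 (one year; includes Feb 29, 2180) → May 30, 2180 (2295 left).
+365 (one year) → May 30, 2181 (1930 left).
+365 (one year) → May 30, 2182 (1565 left).
+365 (one year) → May 30, 2183 (1200 left).
+366 (one year; includes Feb 29, 2184) → May 30, 2184 (834 left).
+365 (one year) → May 30, 2185 (469 left).
+365 (one year) → May 30, 2186 (104 left).
May has 31 days: +2 → Jun 1, 2186 (102 left).
Jun has 30 days: +30 → Jul 1, 2186 (72 left).
Jul has 31 days: +31 → Aug 1, 2186 (41 left).
Aug has 31 days: +31 → Sep 1, 2186 (10 left).
+10 → Sep 11, 2186.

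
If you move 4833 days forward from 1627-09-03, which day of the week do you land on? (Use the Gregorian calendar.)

First find the weekday of Sep 3, 1627. Doomsday rule: the anchor day for the 1600s is Tuesday. For year 27: 27÷12 = 2 r 3, and 3÷4 = 0, so 2+3+0 = 5.
Tuesday + 5 ≡ Sunday — that's 1627's doomsday.
In September the doomsday date is Sep 5.
Sep 3 is 2 days before Sep 5; 2 mod 7 = 2, so Sunday − 2 = Friday.
4833 mod 7 = 3, so 4833 days after a Friday is Friday + 3 = Monday.

Monday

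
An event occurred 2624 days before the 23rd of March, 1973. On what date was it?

January 15, 1966

−365 (one year) → Mar 23, 1972 (2259 left).
−366 (one year; includes Feb 29, 1972) → Mar 23, 1971 (1893 left).
−365 (one year) → Mar 23, 1970 (1528 left).
−365 (one year) → Mar 23, 1969 (1163 left).
−365 (one year) → Mar 23, 1968 (798 left).
−366 (one year; includes Feb 29, 1968) → Mar 23, 1967 (432 left).
−365 (one year) → Mar 23, 1966 (67 left).
−23 → Feb 28, 1966 (end of Feb, 28 days; 44 left).
−28 → Jan 31, 1966 (end of Jan, 31 days; 16 left).
−16 → Jan 15, 1966.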